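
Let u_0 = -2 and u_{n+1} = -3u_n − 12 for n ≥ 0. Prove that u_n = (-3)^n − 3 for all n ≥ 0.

Base case: u_0 = -2, and (-3)^0 − 3 = 1 − 3 = -2.
Assume u_m = (-3)^m − 3 for some m ≥ 0.
Then u_{m+1} = -3u_m − 12 = -3·((-3)^m − 3) − 12 = -3·(-3)^m + 9 − 12 = (-3)^{m+1} − 3.
This completes the inductive step, so u_n = (-3)^n − 3 for all n ≥ 0.

u_n = (-3)^n − 3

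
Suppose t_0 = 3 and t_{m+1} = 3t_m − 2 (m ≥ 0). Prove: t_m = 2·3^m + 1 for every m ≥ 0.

Base case: t_0 = 3, and 2·3^0 + 1 = 2 + 1 = 3.
Assume t_r = 2·3^r + 1 for some r ≥ 0.
Then t_{r+1} = 3t_r − 2 = 3·(2·3^r + 1) − 2 = 6·3^r + 3 − 2 = 2·3^{r+1} + 1.
This completes the inductive step, so t_m = 2·3^m + 1 for all m ≥ 0.

t_m = 2·3^m + 1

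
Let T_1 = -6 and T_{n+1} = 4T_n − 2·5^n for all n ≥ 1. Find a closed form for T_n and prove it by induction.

Claim: T_n = 4^n − 2·5^n.

Base case: T_1 = -6, and 4^1 − 2·5^1 = 4 − 10 = -6.
Assume T_m = 4^m − 2·5^m for some m ≥ 1.
Then T_{m+1} = 4T_m − 2·5^m = 4·(4^m − 2·5^m) − 2·5^m = 4^{m+1} − 8·5^m − 2·5^m = 4^{m+1} − 10·5^m = 4^{m+1} − 2·5^{m+1}.
So the formula holds for m+1, and by induction T_n = 4^n − 2·5^n for all n ≥ 1.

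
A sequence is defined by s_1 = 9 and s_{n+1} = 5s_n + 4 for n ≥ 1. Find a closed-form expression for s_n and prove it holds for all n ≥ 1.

Claim: s_n = 2·5^n − 1.

Base case: s_1 = 9, and 2·5^1 − 1 = 10 − 1 = 9.
Assume s_k = 2·5^k − 1 for some k ≥ 1.
Then s_{k+1} = 5s_k + 4 = 5·(2·5^k − 1) + 4 = 10·5^k − 5 + 4 = 2·5^{k+1} − 1.
This completes the inductive step, so s_n = 2·5^n − 1 for all n ≥ 1.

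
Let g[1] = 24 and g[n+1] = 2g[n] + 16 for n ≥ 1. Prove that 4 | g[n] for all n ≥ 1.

Base case: g[1] = 24 = 4·6, so 4 | g[1].
Assume 4 | g[k], so g[k] = 4t for some integer t.
Then g[k+1] = 2g[k] + 16 = 2·(4t) + 16 = 4(2t + 4), so 4 | g[k+1].
By induction, 4 | g[n] for all n ≥ 1.

4 | g[n]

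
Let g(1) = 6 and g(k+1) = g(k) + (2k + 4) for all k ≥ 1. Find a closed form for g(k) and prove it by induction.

Claim: g(k) = k^2 + 3k + 2.

Base case: g(1) = 6, and 1^2 + 3·1 + 2 = 6.
Assume g(r) = r^2 + 3r + 2.
Then g(r+1) = g(r) + (2r + 4) = (r^2 + 3r + 2) + (2r + 4) = r^2 + 5r + 6,
and (r+1)^2 + 3·(r+1) + 2 = r^2 + 5r + 6.
Hence g(k) = k^2 + 3k + 2 for every k ≥ 1, by induction.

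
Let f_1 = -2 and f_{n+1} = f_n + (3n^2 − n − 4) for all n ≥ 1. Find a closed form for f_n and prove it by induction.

Claim: f_n = n^3 − 2n^2 − 3n + 2.

Base case: f_1 = -2, and 1^3 − 2·1^2 − 3·1 + 2 = -2.
Assume f_k = k^3 − 2k^2 − 3k + 2.
Then f_{k+1} = f_k + (3k^2 − k − 4) = (k^3 − 2k^2 − 3k + 2) + (3k^2 − k − 4) = k^3 + k^2 − 4k − 2,
and (k+1)^3 − 2·(k+1)^2 − 3·(k+1) + 2 = k^3 + k^2 − 4k − 2.
By induction, f_n = n^3 − 2n^2 − 3n + 2 for all n ≥ 1.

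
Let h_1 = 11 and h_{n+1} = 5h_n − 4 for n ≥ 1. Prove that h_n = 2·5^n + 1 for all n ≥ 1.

Base case: h_1 = 11, and 2·5^1 + 1 = 10 + 1 = 11.
Assume h_j = 2·5^j + 1 for some j ≥ 1.
Then h_{j+1} = 5h_j − 4 = 5·(2·5^j + 1) − 4 = 10·5^j + 5 − 4 = 2·5^{j+1} + 1.
So the formula holds for j+1, and by induction h_n = 2·5^n + 1 for all n ≥ 1.

h_n = 2·5^n + 1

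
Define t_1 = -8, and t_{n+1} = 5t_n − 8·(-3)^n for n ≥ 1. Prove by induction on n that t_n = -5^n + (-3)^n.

Base case: t_1 = -8, and -5^1 + (-3)^1 = -5 − 3 = -8.
Assume t_j = -5^j + (-3)^j for some j ≥ 1.
Then t_{j+1} = 5t_j − 8·(-3)^j = 5·(-5^j + (-3)^j) − 8·(-3)^j = -5^{j+1} + 5·(-3)^j − 8·(-3)^j = -5^{j+1} − 3·(-3)^j = -5^{j+1} + (-3)^{j+1}.
By induction, t_n = -5^n + (-3)^n for all n ≥ 1.

t_n = -5^n + (-3)^n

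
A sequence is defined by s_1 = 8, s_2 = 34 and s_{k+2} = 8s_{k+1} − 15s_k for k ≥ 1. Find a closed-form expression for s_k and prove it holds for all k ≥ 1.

Claim: s_k = 3^k + 5^k.

Base cases: s_1 = 8 and 3^1 + 5^1 = 8; s_2 = 34 and 3^2 + 5^2 = 34.
Assume s_j = 3^j + 5^j for all 1 ≤ j ≤ r, where r ≥ 2.
Then s_{r+1} = 8s_r − 15s_{r−1} = 8·(3^r + 5^r) − 15·(3^{r−1} + 5^{r−1}) = (8·3 − 15)3^{r−1} + (8·5 − 15)5^{r−1} = 9·3^{r−1} + 25·5^{r−1} = 3^{r+1} + 5^{r+1}.
By strong induction, s_k = 3^k + 5^k for all k ≥ 1.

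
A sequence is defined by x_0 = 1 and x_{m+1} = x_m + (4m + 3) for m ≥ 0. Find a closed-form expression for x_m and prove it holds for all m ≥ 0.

Claim: x_m = 2m^2 + m + 1.

Base case: x_0 = 1, and 2·0^2 + 0 + 1 = 1.
Assume x_r = 2r^2 + r + 1.
Then x_{r+1} = x_r + (4r + 3) = (2r^2 + r + 1) + (4r + 3) = 2r^2 + 5r + 4,
and 2·(r+1)^2 + (r+1) + 1 = 2r^2 + 5r + 4.
This completes the inductive step, so x_m = 2m^2 + m + 1 for all m ≥ 0.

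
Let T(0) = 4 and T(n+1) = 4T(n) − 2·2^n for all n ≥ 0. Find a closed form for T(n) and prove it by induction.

Claim: T(n) = 3·4^n + 2^n.

Base case: T(0) = 4, and 3·4^0 + 2^0 = 3 + 1 = 4.
Assume T(k) = 3·4^k + 2^k for some k ≥ 0.
Then T(k+1) = 4T(k) − 2·2^k = 4·(3·4^k + 2^k) − 2·2^k = 3·4^{k+1} + 4·2^k − 2·2^k = 3·4^{k+1} + 2·2^k = 3·4^{k+1} + 2^{k+1}.
Hence T(n) = 3·4^n + 2^n for every n ≥ 0, by induction.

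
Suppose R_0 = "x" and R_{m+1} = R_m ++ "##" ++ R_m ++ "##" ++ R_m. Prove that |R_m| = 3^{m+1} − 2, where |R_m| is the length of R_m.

Base case: |R_0| = 1, and 3^{0+1} − 2 = 1.
Assume |R_r| = 3^{r+1} − 2.
Then |R_{r+1}| = 3|R_r| + 4 = 3(3^{r+1} − 2) + 4 = 3^{r+2} − 6 + 4 = 3^{r+2} − 2.
By induction, |R_m| = 3^{m+1} − 2 for all m ≥ 0.

|R_m| = 3^{m+1} − 2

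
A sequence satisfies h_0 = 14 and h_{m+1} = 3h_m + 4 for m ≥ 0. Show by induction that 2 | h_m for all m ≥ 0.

Base case: h_0 = 14 = 2·7, so 2 | h_0.
Assume 2 | h_k, so h_k = 2t for some integer t.
Then h_{k+1} = 3h_k + 4 = 3·(2t) + 4 = 2(3t + 2), so 2 | h_{k+1}.
Hence 2 | h_m for every m ≥ 0, by induction.

2 | h_m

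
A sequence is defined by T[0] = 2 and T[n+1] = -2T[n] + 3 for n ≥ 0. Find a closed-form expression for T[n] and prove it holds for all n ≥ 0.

Claim: T[n] = (-2)^n + 1.

Base case: T[0] = 2, and (-2)^0 + 1 = 1 + 1 = 2.
Assume T[k] = (-2)^k + 1 for some k ≥ 0.
Then T[k+1] = -2T[k] + 3 = -2·((-2)^k + 1) + 3 = -2·(-2)^k − 2 + 3 = (-2)^{k+1} + 1.
Hence T[n] = (-2)^n + 1 for every n ≥ 0, by induction.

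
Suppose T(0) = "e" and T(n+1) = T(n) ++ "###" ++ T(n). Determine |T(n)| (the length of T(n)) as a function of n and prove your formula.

Claim: |T(n)| = 2^{n+2} − 3.

Base case: |T(0)| = 1, and 2^{0+2} − 3 = 1.
Assume |T(m)| = 2^{m+2} − 3.
Then |T(m+1)| = |T(m)| + 3 + |T(m)| = 2|T(m)| + 3 = 2(2^{m+2} − 3) + 3 = 2^{m+3} − 6 + 3 = 2^{m+3} − 3.
So the formula holds for m+1, and by induction |T(n)| = 2^{n+2} − 3 for all n ≥ 0.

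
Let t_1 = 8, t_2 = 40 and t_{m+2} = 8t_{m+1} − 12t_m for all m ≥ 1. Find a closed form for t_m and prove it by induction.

Claim: t_m = 2^m + 6^m.

Base cases: t_1 = 8 and 2^1 + 6^1 = 8; t_2 = 40 and 2^2 + 6^2 = 40.
Assume t_j = 2^j + 6^j for all 1 ≤ j ≤ r, where r ≥ 2.
Then t_{r+1} = 8t_r − 12t_{r−1} = 8·(2^r + 6^r) − 12·(2^{r−1} + 6^{r−1}) = (8·2 − 12)2^{r−1} + (8·6 − 12)6^{r−1} = 4·2^{r−1} + 36·6^{r−1} = 2^{r+1} + 6^{r+1}.
By strong induction, t_m = 2^m + 6^m for all m ≥ 1.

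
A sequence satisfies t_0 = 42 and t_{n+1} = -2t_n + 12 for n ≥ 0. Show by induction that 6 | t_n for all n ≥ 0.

Base case: t_0 = 42 = 6·7, so 6 | t_0.
Assume 6 | t_k, so t_k = 6s for some integer s.
Then t_{k+1} = -2t_k + 12 = -2·(6s) + 12 = 6(-2s + 2), so 6 | t_{k+1}.
Hence 6 | t_n for every n ≥ 0, by induction.

6 | t_n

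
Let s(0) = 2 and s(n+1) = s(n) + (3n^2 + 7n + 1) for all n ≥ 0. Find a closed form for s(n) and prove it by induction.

Claim: s(n) = n^3 + 2n^2 − 2n + 2.

Base case: s(0) = 2, and 0^3 + 2·0^2 − 2·0 + 2 = 2.
Assume s(r) = r^3 + 2r^2 − 2r + 2.
Then s(r+1) = s(r) + (3r^2 + 7r + 1) = (r^3 + 2r^2 − 2r + 2) + (3r^2 + 7r + 1) = r^3 + 5r^2 + 5r + 3,
and (r+1)^3 + 2·(r+1)^2 − 2·(r+1) + 2 = r^3 + 5r^2 + 5r + 3.
This completes the inductive step, so s(n) = n^3 + 2n^2 − 2n + 2 for all n ≥ 0.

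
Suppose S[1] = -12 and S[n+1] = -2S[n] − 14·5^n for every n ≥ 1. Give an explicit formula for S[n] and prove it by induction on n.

Claim: S[n] = (-2)^n − 2·5^n.

Base case: S[1] = -12, and (-2)^1 − 2·5^1 = -2 − 10 = -12.
Assume S[k] = (-2)^k − 2·5^k for some k ≥ 1.
Then S[k+1] = -2S[k] − 14·5^k = -2·((-2)^k − 2·5^k) − 14·5^k = (-2)^{k+1} + 4·5^k − 14·5^k = (-2)^{k+1} − 10·5^k = (-2)^{k+1} − 2·5^{k+1}.
By induction, S[n] = (-2)^n − 2·5^n for all n ≥ 1.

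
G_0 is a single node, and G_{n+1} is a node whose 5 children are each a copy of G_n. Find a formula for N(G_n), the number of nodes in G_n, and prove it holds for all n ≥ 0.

Claim: N(G_n) = (5^{n+1} − 1)/4.

Base case: N(G_0) = 1, and (5^{0+1} − 1)/4 = 1.
Assume N(G_m) = (5^{m+1} − 1)/4.
Then N(G_{m+1}) = 1 + 5N(G_m) = 1 + 5·(5^{m+1} − 1)/4 = 1 + (5^{m+2} − 5)/4 = (4 + 5^{m+2} − 5)/4 = (5^{m+2} − 1)/4.
By induction, N(G_n) = (5^{n+1} − 1)/4 for all n ≥ 0.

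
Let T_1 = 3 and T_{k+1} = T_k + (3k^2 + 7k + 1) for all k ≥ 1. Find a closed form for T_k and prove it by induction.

Claim: T_k = k^3 + 2k^2 − 2k + 2.

Base case: T_1 = 3, and 1^3 + 2·1^2 − 2·1 + 2 = 3.
Assume T_j = j^3 + 2j^2 − 2j + 2.
Then T_{j+1} = T_j + (3j^2 + 7j + 1) = (j^3 + 2j^2 − 2j + 2) + (3j^2 + 7j + 1) = j^3 + 5j^2 + 5j + 3,
and (j+1)^3 + 2·(j+1)^2 − 2·(j+1) + 2 = j^3 + 5j^2 + 5j + 3.
This completes the inductive step, so T_k = k^3 + 2k^2 − 2k + 2 for all k ≥ 1.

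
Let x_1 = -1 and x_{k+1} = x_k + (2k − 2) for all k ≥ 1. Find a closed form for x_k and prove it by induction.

Claim: x_k = k^2 − 3k + 1.

Base case: x_1 = -1, and 1^2 − 3·1 + 1 = -1.
Assume x_r = r^2 − 3r + 1.
Then x_{r+1} = x_r + (2r − 2) = (r^2 − 3r + 1) + (2r − 2) = r^2 − r − 1,
and (r+1)^2 − 3·(r+1) + 1 = r^2 − r − 1.
By induction, x_k = k^2 − 3k + 1 for all k ≥ 1.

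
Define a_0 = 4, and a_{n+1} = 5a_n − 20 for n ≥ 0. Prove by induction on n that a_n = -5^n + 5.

Base case: a_0 = 4, and -5^0 + 5 = -1 + 5 = 4.
Assume a_r = -5^r + 5 for some r ≥ 0.
Then a_{r+1} = 5a_r − 20 = 5·(-5^r + 5) − 20 = -5^{r+1} + 25 − 20 = -5^{r+1} + 5.
By induction, a_n = -5^n + 5 for all n ≥ 0.

a_n = -5^n + 5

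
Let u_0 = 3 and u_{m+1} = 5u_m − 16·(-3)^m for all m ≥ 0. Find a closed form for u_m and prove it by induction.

Claim: u_m = 5^m + 2·(-3)^m.

Base case: u_0 = 3, and 5^0 + 2·(-3)^0 = 1 + 2 = 3.
Assume u_j = 5^j + 2·(-3)^j for some j ≥ 0.
Then u_{j+1} = 5u_j − 16·(-3)^j = 5·(5^j + 2·(-3)^j) − 16·(-3)^j = 5^{j+1} + 10·(-3)^j − 16·(-3)^j = 5^{j+1} − 6·(-3)^j = 5^{j+1} + 2·(-3)^{j+1}.
By induction, u_m = 5^m + 2·(-3)^m for all m ≥ 0.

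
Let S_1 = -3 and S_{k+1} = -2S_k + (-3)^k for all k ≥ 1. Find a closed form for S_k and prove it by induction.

Claim: S_k = 3·(-2)^k − (-3)^k.

Base case: S_1 = -3, and 3·(-2)^1 − (-3)^1 = -6 + 3 = -3.
Assume S_j = 3·(-2)^j − (-3)^j for some j ≥ 1.
Then S_{j+1} = -2S_j + (-3)^j = -2·(3·(-2)^j − (-3)^j) + (-3)^j = 3·(-2)^{j+1} + 2·(-3)^j + (-3)^j = 3·(-2)^{j+1} + 3·(-3)^j = 3·(-2)^{j+1} − (-3)^{j+1}.
Hence S_k = 3·(-2)^k − (-3)^k for every k ≥ 1, by induction.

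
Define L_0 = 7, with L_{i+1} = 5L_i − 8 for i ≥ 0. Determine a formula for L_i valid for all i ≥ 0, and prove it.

Claim: L_i = 5^{i+1} + 2.

Base case: L_0 = 7, and 5^{0+1} + 2 = 5 + 2 = 7.
Assume L_j = 5^{j+1} + 2 for some j ≥ 0.
Then L_{j+1} = 5L_j − 8 = 5·(5^{j+1} + 2) − 8 = 5^{j+2} + 10 − 8 = 5^{j+2} + 2.
By induction, L_i = 5^{i+1} + 2 for all i ≥ 0.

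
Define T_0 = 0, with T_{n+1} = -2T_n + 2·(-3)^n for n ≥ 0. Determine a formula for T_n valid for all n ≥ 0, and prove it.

Claim: T_n = 2·(-2)^n − 2·(-3)^n.

Base case: T_0 = 0, and 2·(-2)^0 − 2·(-3)^0 = 2 − 2 = 0.
Assume T_m = 2·(-2)^m − 2·(-3)^m for some m ≥ 0.
Then T_{m+1} = -2T_m + 2·(-3)^m = -2·(2·(-2)^m − 2·(-3)^m) + 2·(-3)^m = 2·(-2)^{m+1} + 4·(-3)^m + 2·(-3)^m = 2·(-2)^{m+1} + 6·(-3)^m = 2·(-2)^{m+1} − 2·(-3)^{m+1}.
Hence T_n = 2·(-2)^n − 2·(-3)^n for every n ≥ 0, by induction.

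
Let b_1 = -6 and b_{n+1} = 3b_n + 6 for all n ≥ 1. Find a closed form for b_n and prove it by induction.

Claim: b_n = -3^n − 3.

Base case: b_1 = -6, and -3^1 − 3 = -3 − 3 = -6.
Assume b_k = -3^k − 3 for some k ≥ 1.
Then b_{k+1} = 3b_k + 6 = 3·(-3^k − 3) + 6 = -3^{k+1} − 9 + 6 = -3^{k+1} − 3.
Hence b_n = -3^n − 3 for every n ≥ 1, by induction.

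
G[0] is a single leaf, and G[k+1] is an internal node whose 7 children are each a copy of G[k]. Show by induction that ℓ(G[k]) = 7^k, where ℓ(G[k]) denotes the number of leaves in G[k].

Base case: ℓ(G[0]) = 1, and 7^0 = 1.
Assume ℓ(G[j]) = 7^j.
Then ℓ(G[j+1]) = 7·ℓ(G[j]) = 7·7^j = 7^{j+1}.
By induction, ℓ(G[k]) = 7^k for all k ≥ 0.

ℓ(G[k]) = 7^k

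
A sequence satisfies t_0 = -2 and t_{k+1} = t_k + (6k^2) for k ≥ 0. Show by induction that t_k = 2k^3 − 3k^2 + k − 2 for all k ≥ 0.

Base case: t_0 = -2, and 2·0^3 − 3·0^2 + 0 − 2 = -2.
Assume t_j = 2j^3 − 3j^2 + j − 2.
Then t_{j+1} = t_j + (6j^2) = (2j^3 − 3j^2 + j − 2) + (6j^2) = 2j^3 + 3j^2 + j − 2,
and 2·(j+1)^3 − 3·(j+1)^2 + (j+1) − 2 = 2j^3 + 3j^2 + j − 2.
By induction, t_k = 2k^3 − 3k^2 + k − 2 for all k ≥ 0.

t_k = 2k^3 − 3k^2 + k − 2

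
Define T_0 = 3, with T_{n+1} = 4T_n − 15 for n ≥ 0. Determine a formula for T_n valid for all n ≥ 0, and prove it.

Claim: T_n = -2·4^n + 5.

Base case: T_0 = 3, and -2·4^0 + 5 = -2 + 5 = 3.
Assume T_r = -2·4^r + 5 for some r ≥ 0.
Then T_{r+1} = 4T_r − 15 = 4·(-2·4^r + 5) − 15 = -8·4^r + 20 − 15 = -2·4^{r+1} + 5.
So the formula holds for r+1, and by induction T_n = -2·4^n + 5 for all n ≥ 0.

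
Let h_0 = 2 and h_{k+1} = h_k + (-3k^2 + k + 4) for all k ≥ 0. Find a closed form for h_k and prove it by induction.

Claim: h_k = -k^3 + 2k^2 + 3k + 2.

Base case: h_0 = 2, and -0^3 + 2·0^2 + 3·0 + 2 = 2.
Assume h_r = -r^3 + 2r^2 + 3r + 2.
Then h_{r+1} = h_r + (-3r^2 + r + 4) = (-r^3 + 2r^2 + 3r + 2) + (-3r^2 + r + 4) = -r^3 − r^2 + 4r + 6,
and -(r+1)^3 + 2·(r+1)^2 + 3·(r+1) + 2 = -r^3 − r^2 + 4r + 6.
This completes the inductive step, so h_k = -k^3 + 2k^2 + 3k + 2 for all k ≥ 0.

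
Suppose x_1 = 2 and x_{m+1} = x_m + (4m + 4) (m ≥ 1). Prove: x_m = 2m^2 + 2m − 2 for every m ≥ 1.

Base case: x_1 = 2, and 2·1^2 + 2·1 − 2 = 2.
Assume x_r = 2r^2 + 2r − 2.
Then x_{r+1} = x_r + (4r + 4) = (2r^2 + 2r − 2) + (4r + 4) = 2r^2 + 6r + 2,
and 2·(r+1)^2 + 2·(r+1) − 2 = 2r^2 + 6r + 2.
This completes the inductive step, so x_m = 2m^2 + 2m − 2 for all m ≥ 1.

x_m = 2m^2 + 2m − 2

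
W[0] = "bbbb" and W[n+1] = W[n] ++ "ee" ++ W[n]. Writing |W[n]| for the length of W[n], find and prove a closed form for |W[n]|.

Claim: |W[n]| = 6·2^n − 2.

Base case: |W[0]| = 4, and 6·2^0 − 2 = 4.
Assume |W[j]| = 6·2^j − 2.
Then |W[j+1]| = |W[j]| + 2 + |W[j]| = 2|W[j]| + 2 = 2(6·2^j − 2) + 2 = 6·2^{j+1} − 4 + 2 = 6·2^{j+1} − 2.
So the formula holds for j+1, and by induction |W[n]| = 6·2^n − 2 for all n ≥ 0.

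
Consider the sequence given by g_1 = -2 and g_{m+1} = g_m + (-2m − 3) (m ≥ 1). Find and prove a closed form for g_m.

Claim: g_m = -m^2 − 2m + 1.

Base case: g_1 = -2, and -1^2 − 2·1 + 1 = -2.
Assume g_r = -r^2 − 2r + 1.
Then g_{r+1} = g_r + (-2r − 3) = (-r^2 − 2r + 1) + (-2r − 3) = -r^2 − 4r − 2,
and -(r+1)^2 − 2·(r+1) + 1 = -r^2 − 4r − 2.
Hence g_m = -m^2 − 2m + 1 for every m ≥ 1, by induction.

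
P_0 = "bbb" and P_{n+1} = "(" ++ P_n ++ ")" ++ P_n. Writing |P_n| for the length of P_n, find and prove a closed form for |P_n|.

Claim: |P_n| = 5·2^n − 2.

Base case: |P_0| = 3, and 5·2^0 − 2 = 3.
Assume |P_j| = 5·2^j − 2.
Then |P_{j+1}| = 1 + |P_j| + 1 + |P_j| = 2|P_j| + 2 = 2(5·2^j − 2) + 2 = 5·2^{j+1} − 4 + 2 = 5·2^{j+1} − 2.
Hence |P_n| = 5·2^n − 2 for every n ≥ 0, by induction.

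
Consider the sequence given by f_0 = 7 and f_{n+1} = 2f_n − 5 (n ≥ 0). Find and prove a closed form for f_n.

Claim: f_n = 2^{n+1} + 5.

Base case: f_0 = 7, and 2^{0+1} + 5 = 2 + 5 = 7.
Assume f_m = 2^{m+1} + 5 for some m ≥ 0.
Then f_{m+1} = 2f_m − 5 = 2·(2^{m+1} + 5) − 5 = 2^{m+2} + 10 − 5 = 2^{m+2} + 5.
Hence f_n = 2^{n+1} + 5 for every n ≥ 0, by induction.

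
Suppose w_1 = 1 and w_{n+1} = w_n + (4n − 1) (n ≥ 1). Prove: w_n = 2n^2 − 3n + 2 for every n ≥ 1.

Base case: w_1 = 1, and 2·1^2 − 3·1 + 2 = 1.
Assume w_m = 2m^2 − 3m + 2.
Then w_{m+1} = w_m + (4m − 1) = (2m^2 − 3m + 2) + (4m − 1) = 2m^2 + m + 1,
and 2·(m+1)^2 − 3·(m+1) + 2 = 2m^2 + m + 1.
This completes the inductive step, so w_n = 2n^2 − 3n + 2 for all n ≥ 1.

w_n = 2n^2 − 3n + 2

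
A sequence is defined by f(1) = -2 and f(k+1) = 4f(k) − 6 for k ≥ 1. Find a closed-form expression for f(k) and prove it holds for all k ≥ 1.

Claim: f(k) = -4^k + 2.

Base case: f(1) = -2, and -4^1 + 2 = -4 + 2 = -2.
Assume f(m) = -4^m + 2 for some m ≥ 1.
Then f(m+1) = 4f(m) − 6 = 4·(-4^m + 2) − 6 = -4^{m+1} + 8 − 6 = -4^{m+1} + 2.
By induction, f(k) = -4^k + 2 for all k ≥ 1.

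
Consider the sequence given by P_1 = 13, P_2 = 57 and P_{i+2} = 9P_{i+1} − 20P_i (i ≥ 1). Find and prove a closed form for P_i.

Claim: P_i = 5^i + 2·4^i.

Base cases: P_1 = 13 and 5^1 + 2·4^1 = 13; P_2 = 57 and 5^2 + 2·4^2 = 57.
Assume P_j = 5^j + 2·4^j for all 1 ≤ j ≤ r, where r ≥ 2.
Then P_{r+1} = 9P_r − 20P_{r−1} = 9·(5^r + 2·4^r) − 20·(5^{r−1} + 2·4^{r−1}) = (9·5 − 20)5^{r−1} + 2·(9·4 − 20)4^{r−1} = 25·5^{r−1} + 32·4^{r−1} = 5^{r+1} + 2·4^{r+1}.
Hence P_i = 5^i + 2·4^i for every i ≥ 1, by strong induction.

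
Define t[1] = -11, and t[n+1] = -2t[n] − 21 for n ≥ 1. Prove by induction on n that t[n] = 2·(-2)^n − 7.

Base case: t[1] = -11, and 2·(-2)^1 − 7 = -4 − 7 = -11.
Assume t[r] = 2·(-2)^r − 7 for some r ≥ 1.
Then t[r+1] = -2t[r] − 21 = -2·(2·(-2)^r − 7) − 21 = -4·(-2)^r + 14 − 21 = 2·(-2)^{r+1} − 7.
By induction, t[n] = 2·(-2)^n − 7 for all n ≥ 1.

t[n] = 2·(-2)^n − 7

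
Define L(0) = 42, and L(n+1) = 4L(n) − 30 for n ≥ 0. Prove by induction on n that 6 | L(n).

Base case: L(0) = 42 = 6·7, so 6 | L(0).
Assume 6 | L(j), so L(j) = 6t for some integer t.
Then L(j+1) = 4L(j) − 30 = 4·(6t) − 30 = 6(4t − 5), so 6 | L(j+1).
This completes the inductive step, so 6 | L(n) for all n ≥ 0.

6 | L(n)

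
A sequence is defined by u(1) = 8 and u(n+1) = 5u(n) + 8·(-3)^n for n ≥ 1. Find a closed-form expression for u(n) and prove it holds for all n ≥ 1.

Claim: u(n) = 5^n − (-3)^n.

Base case: u(1) = 8, and 5^1 − (-3)^1 = 5 + 3 = 8.
Assume u(r) = 5^r − (-3)^r for some r ≥ 1.
Then u(r+1) = 5u(r) + 8·(-3)^r = 5·(5^r − (-3)^r) + 8·(-3)^r = 5^{r+1} − 5·(-3)^r + 8·(-3)^r = 5^{r+1} + 3·(-3)^r = 5^{r+1} − (-3)^{r+1}.
Hence u(n) = 5^n − (-3)^n for every n ≥ 1, by induction.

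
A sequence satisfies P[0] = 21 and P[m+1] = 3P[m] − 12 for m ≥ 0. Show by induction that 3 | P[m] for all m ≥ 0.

Base case: P[0] = 21 = 3·7, so 3 | P[0].
Assume 3 | P[j], so P[j] = 3t for some integer t.
Then P[j+1] = 3P[j] − 12 = 3·(3t) − 12 = 3(3t − 4), so 3 | P[j+1].
By induction, 3 | P[m] for all m ≥ 0.

3 | P[m]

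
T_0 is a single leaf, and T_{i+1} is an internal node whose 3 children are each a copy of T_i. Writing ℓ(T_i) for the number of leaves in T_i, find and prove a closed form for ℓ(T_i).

Claim: ℓ(T_i) = 3^i.

Base case: ℓ(T_0) = 1, and 3^0 = 1.
Assume ℓ(T_j) = 3^j.
Then ℓ(T_{j+1}) = 3·ℓ(T_j) = 3·3^j = 3^{j+1}.
This completes the inductive step, so ℓ(T_i) = 3^i for all i ≥ 0.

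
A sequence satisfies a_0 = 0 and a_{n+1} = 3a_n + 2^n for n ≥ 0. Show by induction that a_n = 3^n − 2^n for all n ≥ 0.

Base case: a_0 = 0, and 3^0 − 2^0 = 1 − 1 = 0.
Assume a_j = 3^j − 2^j for some j ≥ 0.
Then a_{j+1} = 3a_j + 2^j = 3·(3^j − 2^j) + 2^j = 3^{j+1} − 3·2^j + 2^j = 3^{j+1} − 2·2^j = 3^{j+1} − 2^{j+1}.
Hence a_n = 3^n − 2^n for every n ≥ 0, by induction.

a_n = 3^n − 2^n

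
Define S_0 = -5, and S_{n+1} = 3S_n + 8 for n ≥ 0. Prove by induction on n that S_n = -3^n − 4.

Base case: S_0 = -5, and -3^0 − 4 = -1 − 4 = -5.
Assume S_m = -3^m − 4 for some m ≥ 0.
Then S_{m+1} = 3S_m + 8 = 3·(-3^m − 4) + 8 = -3^{m+1} − 12 + 8 = -3^{m+1} − 4.
By induction, S_n = -3^n − 4 for all n ≥ 0.

S_n = -3^n − 4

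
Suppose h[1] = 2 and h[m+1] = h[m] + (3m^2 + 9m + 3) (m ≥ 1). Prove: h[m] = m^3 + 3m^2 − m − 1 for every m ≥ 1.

Base case: h[1] = 2, and 1^3 + 3·1^2 − 1 − 1 = 2.
Assume h[j] = j^3 + 3j^2 − j − 1.
Then h[j+1] = h[j] + (3j^2 + 9j + 3) = (j^3 + 3j^2 − j − 1) + (3j^2 + 9j + 3) = j^3 + 6j^2 + 8j + 2,
and (j+1)^3 + 3·(j+1)^2 − (j+1) − 1 = j^3 + 6j^2 + 8j + 2.
This completes the inductive step, so h[m] = m^3 + 3m^2 − m − 1 for all m ≥ 1.

h[m] = m^3 + 3m^2 − m − 1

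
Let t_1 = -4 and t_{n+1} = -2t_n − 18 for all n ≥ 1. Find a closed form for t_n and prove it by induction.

Claim: t_n = -(-2)^n − 6.

Base case: t_1 = -4, and -(-2)^1 − 6 = 2 − 6 = -4.
Assume t_j = -(-2)^j − 6 for some j ≥ 1.
Then t_{j+1} = -2t_j − 18 = -2·(-(-2)^j − 6) − 18 = 2·(-2)^j + 12 − 18 = -(-2)^{j+1} − 6.
So the formula holds for j+1, and by induction t_n = -(-2)^n − 6 for all n ≥ 1.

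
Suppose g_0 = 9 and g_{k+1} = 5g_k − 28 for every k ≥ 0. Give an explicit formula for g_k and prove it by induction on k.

Claim: g_k = 2·5^k + 7.

Base case: g_0 = 9, and 2·5^0 + 7 = 2 + 7 = 9.
Assume g_r = 2·5^r + 7 for some r ≥ 0.
Then g_{r+1} = 5g_r − 28 = 5·(2·5^r + 7) − 28 = 10·5^r + 35 − 28 = 2·5^{r+1} + 7.
So the formula holds for r+1, and by induction g_k = 2·5^k + 7 for all k ≥ 0.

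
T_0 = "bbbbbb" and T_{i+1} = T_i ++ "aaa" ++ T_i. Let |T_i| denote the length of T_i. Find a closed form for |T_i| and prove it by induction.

Claim: |T_i| = 9·2^i − 3.

Base case: |T_0| = 6, and 9·2^0 − 3 = 6.
Assume |T_m| = 9·2^m − 3.
Then |T_{m+1}| = |T_m| + 3 + |T_m| = 2|T_m| + 3 = 2(9·2^m − 3) + 3 = 9·2^{m+1} − 6 + 3 = 9·2^{m+1} − 3.
By induction, |T_i| = 9·2^i − 3 for all i ≥ 0.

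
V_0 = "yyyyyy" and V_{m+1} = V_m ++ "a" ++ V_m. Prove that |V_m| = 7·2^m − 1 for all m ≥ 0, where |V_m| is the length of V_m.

Base case: |V_0| = 6, and 7·2^0 − 1 = 6.
Assume |V_k| = 7·2^k − 1.
Then |V_{k+1}| = |V_k| + 1 + |V_k| = 2|V_k| + 1 = 2(7·2^k − 1) + 1 = 7·2^{k+1} − 2 + 1 = 7·2^{k+1} − 1.
This completes the inductive step, so |V_m| = 7·2^m − 1 for all m ≥ 0.

|V_m| = 7·2^m − 1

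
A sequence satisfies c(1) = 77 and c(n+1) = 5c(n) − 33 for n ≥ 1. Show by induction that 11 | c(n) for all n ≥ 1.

Base case: c(1) = 77 = 11·7, so 11 | c(1).
Assume 11 | c(k), so c(k) = 11t for some integer t.
Then c(k+1) = 5c(k) − 33 = 5·(11t) − 33 = 11(5t − 3), so 11 | c(k+1).
Hence 11 | c(n) for every n ≥ 1, by induction.

11 | c(n)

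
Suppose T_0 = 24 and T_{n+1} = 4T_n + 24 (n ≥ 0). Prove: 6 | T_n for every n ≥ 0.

Base case: T_0 = 24 = 6·4, so 6 | T_0.
Assume 6 | T_r, so T_r = 6t for some integer t.
Then T_{r+1} = 4T_r + 24 = 4·(6t) + 24 = 6(4t + 4), so 6 | T_{r+1}.
This completes the inductive step, so 6 | T_n for all n ≥ 0.

6 | T_n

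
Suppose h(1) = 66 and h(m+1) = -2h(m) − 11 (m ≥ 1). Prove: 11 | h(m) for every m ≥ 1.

Base case: h(1) = 66 = 11·6, so 11 | h(1).
Assume 11 | h(r), so h(r) = 11t for some integer t.
Then h(r+1) = -2h(r) − 11 = -2·(11t) − 11 = 11(-2t − 1), so 11 | h(r+1).
So the property holds for r+1, and by induction 11 | h(m) for all m ≥ 1.

11 | h(m)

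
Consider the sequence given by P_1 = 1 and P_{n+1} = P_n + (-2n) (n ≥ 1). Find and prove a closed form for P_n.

Claim: P_n = -n^2 + n + 1.

Base case: P_1 = 1, and -1^2 + 1 + 1 = 1.
Assume P_m = -m^2 + m + 1.
Then P_{m+1} = P_m + (-2m) = (-m^2 + m + 1) + (-2m) = -m^2 − m + 1,
and -(m+1)^2 + (m+1) + 1 = -m^2 − m + 1.
This completes the inductive step, so P_n = -n^2 + n + 1 for all n ≥ 1.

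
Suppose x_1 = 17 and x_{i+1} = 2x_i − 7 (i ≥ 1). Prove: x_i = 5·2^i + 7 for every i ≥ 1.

Base case: x_1 = 17, and 5·2^1 + 7 = 10 + 7 = 17.
Assume x_m = 5·2^m + 7 for some m ≥ 1.
Then x_{m+1} = 2x_m − 7 = 2·(5·2^m + 7) − 7 = 10·2^m + 14 − 7 = 5·2^{m+1} + 7.
So the formula holds for m+1, and by induction x_i = 5·2^i + 7 for all i ≥ 1.

x_i = 5·2^i + 7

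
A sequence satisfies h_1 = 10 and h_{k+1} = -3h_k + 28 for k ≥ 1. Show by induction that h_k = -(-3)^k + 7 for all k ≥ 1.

Base case: h_1 = 10, and -(-3)^1 + 7 = 3 + 7 = 10.
Assume h_m = -(-3)^m + 7 for some m ≥ 1.
Then h_{m+1} = -3h_m + 28 = -3·(-(-3)^m + 7) + 28 = 3·(-3)^m − 21 + 28 = -(-3)^{m+1} + 7.
This completes the inductive step, so h_k = -(-3)^k + 7 for all k ≥ 1.

h_k = -(-3)^k + 7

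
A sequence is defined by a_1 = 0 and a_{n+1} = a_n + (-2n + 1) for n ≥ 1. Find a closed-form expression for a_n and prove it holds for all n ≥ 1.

Claim: a_n = -n^2 + 2n − 1.

Base case: a_1 = 0, and -1^2 + 2·1 − 1 = 0.
Assume a_k = -k^2 + 2k − 1.
Then a_{k+1} = a_k + (-2k + 1) = (-k^2 + 2k − 1) + (-2k + 1) = -k^2,
and -(k+1)^2 + 2·(k+1) − 1 = -k^2.
This completes the inductive step, so a_n = -n^2 + 2n − 1 for all n ≥ 1.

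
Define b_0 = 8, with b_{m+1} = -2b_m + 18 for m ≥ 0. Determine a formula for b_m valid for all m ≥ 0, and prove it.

Claim: b_m = 2·(-2)^m + 6.

Base case: b_0 = 8, and 2·(-2)^0 + 6 = 2 + 6 = 8.
Assume b_r = 2·(-2)^r + 6 for some r ≥ 0.
Then b_{r+1} = -2b_r + 18 = -2·(2·(-2)^r + 6) + 18 = -4·(-2)^r − 12 + 18 = 2·(-2)^{r+1} + 6.
So the formula holds for r+1, and by induction b_m = 2·(-2)^m + 6 for all m ≥ 0.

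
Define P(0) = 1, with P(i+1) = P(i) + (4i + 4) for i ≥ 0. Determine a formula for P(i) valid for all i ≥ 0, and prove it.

Claim: P(i) = 2i^2 + 2i + 1.

Base case: P(0) = 1, and 2·0^2 + 2·0 + 1 = 1.
Assume P(j) = 2j^2 + 2j + 1.
Then P(j+1) = P(j) + (4j + 4) = (2j^2 + 2j + 1) + (4j + 4) = 2j^2 + 6j + 5,
and 2·(j+1)^2 + 2·(j+1) + 1 = 2j^2 + 6j + 5.
This completes the inductive step, so P(i) = 2i^2 + 2i + 1 for all i ≥ 0.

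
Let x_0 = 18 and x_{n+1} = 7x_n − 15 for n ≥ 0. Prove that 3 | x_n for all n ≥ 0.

Base case: x_0 = 18 = 3·6, so 3 | x_0.
Assume 3 | x_m, so x_m = 3t for some integer t.
Then x_{m+1} = 7x_m − 15 = 7·(3t) − 15 = 3(7t − 5), so 3 | x_{m+1}.
Hence 3 | x_n for every n ≥ 0, by induction.

3 | x_n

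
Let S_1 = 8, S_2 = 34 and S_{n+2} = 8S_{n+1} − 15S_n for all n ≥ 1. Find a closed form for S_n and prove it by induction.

Claim: S_n = 3^n + 5^n.

Base cases: S_1 = 8 and 3^1 + 5^1 = 8; S_2 = 34 and 3^2 + 5^2 = 34.
Assume S_j = 3^j + 5^j for all 1 ≤ j ≤ k, where k ≥ 2.
Then S_{k+1} = 8S_k − 15S_{k−1} = 8·(3^k + 5^k) − 15·(3^{k−1} + 5^{k−1}) = (8·3 − 15)3^{k−1} + (8·5 − 15)5^{k−1} = 9·3^{k−1} + 25·5^{k−1} = 3^{k+1} + 5^{k+1}.
This completes the inductive step, so S_n = 3^n + 5^n for all n ≥ 1.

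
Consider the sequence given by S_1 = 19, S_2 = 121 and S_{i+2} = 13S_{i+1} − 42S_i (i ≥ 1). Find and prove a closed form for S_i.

Claim: S_i = 2·6^i + 7^i.

Base cases: S_1 = 19 and 2·6^1 + 7^1 = 19; S_2 = 121 and 2·6^2 + 7^2 = 121.
Assume S_j = 2·6^j + 7^j for all 1 ≤ j ≤ m, where m ≥ 2.
Then S_{m+1} = 13S_m − 42S_{m−1} = 13·(2·6^m + 7^m) − 42·(2·6^{m−1} + 7^{m−1}) = 2·(13·6 − 42)6^{m−1} + (13·7 − 42)7^{m−1} = 72·6^{m−1} + 49·7^{m−1} = 2·6^{m+1} + 7^{m+1}.
This completes the inductive step, so S_i = 2·6^i + 7^i for all i ≥ 1.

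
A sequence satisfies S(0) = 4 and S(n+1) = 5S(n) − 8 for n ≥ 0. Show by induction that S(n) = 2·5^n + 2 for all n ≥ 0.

Base case: S(0) = 4, and 2·5^0 + 2 = 2 + 2 = 4.
Assume S(m) = 2·5^m + 2 for some m ≥ 0.
Then S(m+1) = 5S(m) − 8 = 5·(2·5^m + 2) − 8 = 10·5^m + 10 − 8 = 2·5^{m+1} + 2.
By induction, S(n) = 2·5^n + 2 for all n ≥ 0.

S(n) = 2·5^n + 2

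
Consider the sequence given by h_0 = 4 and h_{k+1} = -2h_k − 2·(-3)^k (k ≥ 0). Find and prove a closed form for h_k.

Claim: h_k = 2·(-2)^k + 2·(-3)^k.

Base case: h_0 = 4, and 2·(-2)^0 + 2·(-3)^0 = 2 + 2 = 4.
Assume h_j = 2·(-2)^j + 2·(-3)^j for some j ≥ 0.
Then h_{j+1} = -2h_j − 2·(-3)^j = -2·(2·(-2)^j + 2·(-3)^j) − 2·(-3)^j = 2·(-2)^{j+1} − 4·(-3)^j − 2·(-3)^j = 2·(-2)^{j+1} − 6·(-3)^j = 2·(-2)^{j+1} + 2·(-3)^{j+1}.
By induction, h_k = 2·(-2)^k + 2·(-3)^k for all k ≥ 0.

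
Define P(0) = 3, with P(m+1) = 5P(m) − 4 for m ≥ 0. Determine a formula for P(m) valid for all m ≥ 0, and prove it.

Claim: P(m) = 2·5^m + 1.

Base case: P(0) = 3, and 2·5^0 + 1 = 2 + 1 = 3.
Assume P(k) = 2·5^k + 1 for some k ≥ 0.
Then P(k+1) = 5P(k) − 4 = 5·(2·5^k + 1) − 4 = 10·5^k + 5 − 4 = 2·5^{k+1} + 1.
So the formula holds for k+1, and by induction P(m) = 2·5^m + 1 for all m ≥ 0.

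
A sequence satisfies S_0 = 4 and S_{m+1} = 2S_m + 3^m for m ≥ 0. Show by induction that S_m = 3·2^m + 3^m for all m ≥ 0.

Base case: S_0 = 4, and 3·2^0 + 3^0 = 3 + 1 = 4.
Assume S_r = 3·2^r + 3^r for some r ≥ 0.
Then S_{r+1} = 2S_r + 3^r = 2·(3·2^r + 3^r) + 3^r = 3·2^{r+1} + 2·3^r + 3^r = 3·2^{r+1} + 3·3^r = 3·2^{r+1} + 3^{r+1}.
So the formula holds for r+1, and by induction S_m = 3·2^m + 3^m for all m ≥ 0.

S_m = 3·2^m + 3^m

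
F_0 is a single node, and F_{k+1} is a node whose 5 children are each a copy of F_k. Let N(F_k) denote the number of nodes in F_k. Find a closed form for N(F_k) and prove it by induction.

Claim: N(F_k) = (5^{k+1} − 1)/4.

Base case: N(F_0) = 1, and (5^{0+1} − 1)/4 = 1.
Assume N(F_j) = (5^{j+1} − 1)/4.
Then N(F_{j+1}) = 1 + 5N(F_j) = 1 + 5·(5^{j+1} − 1)/4 = 1 + (5^{j+2} − 5)/4 = (4 + 5^{j+2} − 5)/4 = (5^{j+2} − 1)/4.
By induction, N(F_k) = (5^{k+1} − 1)/4 for all k ≥ 0.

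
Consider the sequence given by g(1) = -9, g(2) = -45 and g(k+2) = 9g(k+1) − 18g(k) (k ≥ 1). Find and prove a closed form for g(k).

Claim: g(k) = -3^k − 6^k.

Base cases: g(1) = -9 and -3^1 − 6^1 = -9; g(2) = -45 and -3^2 − 6^2 = -45.
Assume g(i) = -3^i − 6^i for all 1 ≤ i ≤ j, where j ≥ 2.
Then g(j+1) = 9g(j) − 18g(j−1) = 9·(-3^j − 6^j) − 18·(-3^{j−1} − 6^{j−1}) = -(9·3 − 18)3^{j−1} − (9·6 − 18)6^{j−1} = -9·3^{j−1} − 36·6^{j−1} = -3^{j+1} − 6^{j+1}.
So the formula holds for j+1, and by strong induction g(k) = -3^k − 6^k for all k ≥ 1.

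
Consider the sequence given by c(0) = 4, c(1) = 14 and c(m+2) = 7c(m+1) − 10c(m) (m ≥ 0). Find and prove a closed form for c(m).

Claim: c(m) = 2·5^m + 2·2^m.

Base cases: c(0) = 4 and 2·5^0 + 2·2^0 = 4; c(1) = 14 and 2·5^1 + 2·2^1 = 14.
Assume c(j) = 2·5^j + 2·2^j for all 0 ≤ j ≤ r, where r ≥ 1.
Then c(r+1) = 7c(r) − 10c(r−1) = 7·(2·5^r + 2·2^r) − 10·(2·5^{r−1} + 2·2^{r−1}) = 2·(7·5 − 10)5^{r−1} + 2·(7·2 − 10)2^{r−1} = 50·5^{r−1} + 8·2^{r−1} = 2·5^{r+1} + 2·2^{r+1}.
Hence c(m) = 2·5^m + 2·2^m for every m ≥ 0, by strong induction.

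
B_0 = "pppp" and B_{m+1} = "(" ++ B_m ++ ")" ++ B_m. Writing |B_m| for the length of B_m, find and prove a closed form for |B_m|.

Claim: |B_m| = 6·2^m − 2.

Base case: |B_0| = 4, and 6·2^0 − 2 = 4.
Assume |B_r| = 6·2^r − 2.
Then |B_{r+1}| = 1 + |B_r| + 1 + |B_r| = 2|B_r| + 2 = 2(6·2^r − 2) + 2 = 6·2^{r+1} − 4 + 2 = 6·2^{r+1} − 2.
By induction, |B_m| = 6·2^m − 2 for all m ≥ 0.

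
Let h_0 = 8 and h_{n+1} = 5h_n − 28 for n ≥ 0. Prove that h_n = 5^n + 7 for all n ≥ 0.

Base case: h_0 = 8, and 5^0 + 7 = 1 + 7 = 8.
Assume h_r = 5^r + 7 for some r ≥ 0.
Then h_{r+1} = 5h_r − 28 = 5·(5^r + 7) − 28 = 5^{r+1} + 35 − 28 = 5^{r+1} + 7.
This completes the inductive step, so h_n = 5^n + 7 for all n ≥ 0.

h_n = 5^n + 7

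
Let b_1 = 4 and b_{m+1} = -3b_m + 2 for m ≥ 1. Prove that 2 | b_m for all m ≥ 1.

Base case: b_1 = 4 = 2·2, so 2 | b_1.
Assume 2 | b_k, so b_k = 2t for some integer t.
Then b_{k+1} = -3b_k + 2 = -3·(2t) + 2 = 2(-3t + 1), so 2 | b_{k+1}.
Hence 2 | b_m for every m ≥ 1, by induction.

2 | b_m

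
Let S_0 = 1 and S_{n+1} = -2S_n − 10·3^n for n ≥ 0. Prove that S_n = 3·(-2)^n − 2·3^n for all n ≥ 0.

Base case: S_0 = 1, and 3·(-2)^0 − 2·3^0 = 3 − 2 = 1.
Assume S_j = 3·(-2)^j − 2·3^j for some j ≥ 0.
Then S_{j+1} = -2S_j − 10·3^j = -2·(3·(-2)^j − 2·3^j) − 10·3^j = 3·(-2)^{j+1} + 4·3^j − 10·3^j = 3·(-2)^{j+1} − 6·3^j = 3·(-2)^{j+1} − 2·3^{j+1}.
So the formula holds for j+1, and by induction S_n = 3·(-2)^n − 2·3^n for all n ≥ 0.

S_n = 3·(-2)^n − 2·3^n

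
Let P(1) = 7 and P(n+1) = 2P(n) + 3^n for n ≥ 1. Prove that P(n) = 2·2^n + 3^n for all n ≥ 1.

Base case: P(1) = 7, and 2·2^1 + 3^1 = 4 + 3 = 7.
Assume P(k) = 2·2^k + 3^k for some k ≥ 1.
Then P(k+1) = 2P(k) + 3^k = 2·(2·2^k + 3^k) + 3^k = 2·2^{k+1} + 2·3^k + 3^k = 2·2^{k+1} + 3·3^k = 2·2^{k+1} + 3^{k+1}.
This completes the inductive step, so P(n) = 2·2^n + 3^n for all n ≥ 1.

P(n) = 2·2^n + 3^n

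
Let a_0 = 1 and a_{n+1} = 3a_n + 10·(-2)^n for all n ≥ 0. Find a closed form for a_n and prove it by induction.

Claim: a_n = 3·3^n − 2·(-2)^n.

Base case: a_0 = 1, and 3·3^0 − 2·(-2)^0 = 3 − 2 = 1.
Assume a_m = 3·3^m − 2·(-2)^m for some m ≥ 0.
Then a_{m+1} = 3a_m + 10·(-2)^m = 3·(3·3^m − 2·(-2)^m) + 10·(-2)^m = 3·3^{m+1} − 6·(-2)^m + 10·(-2)^m = 3·3^{m+1} + 4·(-2)^m = 3·3^{m+1} − 2·(-2)^{m+1}.
This completes the inductive step, so a_n = 3·3^n − 2·(-2)^n for all n ≥ 0.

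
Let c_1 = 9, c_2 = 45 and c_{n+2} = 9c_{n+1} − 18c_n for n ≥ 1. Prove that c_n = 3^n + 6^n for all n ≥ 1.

Base cases: c_1 = 9 and 3^1 + 6^1 = 9; c_2 = 45 and 3^2 + 6^2 = 45.
Assume c_j = 3^j + 6^j for all 1 ≤ j ≤ k, where k ≥ 2.
Then c_{k+1} = 9c_k − 18c_{k−1} = 9·(3^k + 6^k) − 18·(3^{k−1} + 6^{k−1}) = (9·3 − 18)3^{k−1} + (9·6 − 18)6^{k−1} = 9·3^{k−1} + 36·6^{k−1} = 3^{k+1} + 6^{k+1}.
By strong induction, c_n = 3^n + 6^n for all n ≥ 1.

c_n = 3^n + 6^n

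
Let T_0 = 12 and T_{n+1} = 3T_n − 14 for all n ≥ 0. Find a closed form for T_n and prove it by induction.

Claim: T_n = 5·3^n + 7.

Base case: T_0 = 12, and 5·3^0 + 7 = 5 + 7 = 12.
Assume T_k = 5·3^k + 7 for some k ≥ 0.
Then T_{k+1} = 3T_k − 14 = 3·(5·3^k + 7) − 14 = 15·3^k + 21 − 14 = 5·3^{k+1} + 7.
Hence T_n = 5·3^n + 7 for every n ≥ 0, by induction.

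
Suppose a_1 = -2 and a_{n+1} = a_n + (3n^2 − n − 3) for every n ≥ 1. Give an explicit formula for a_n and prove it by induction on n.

Claim: a_n = n^3 − 2n^2 − 2n + 1.

Base case: a_1 = -2, and 1^3 − 2·1^2 − 2·1 + 1 = -2.
Assume a_r = r^3 − 2r^2 − 2r + 1.
Then a_{r+1} = a_r + (3r^2 − r − 3) = (r^3 − 2r^2 − 2r + 1) + (3r^2 − r − 3) = r^3 + r^2 − 3r − 2,
and (r+1)^3 − 2·(r+1)^2 − 2·(r+1) + 1 = r^3 + r^2 − 3r − 2.
Hence a_n = n^3 − 2n^2 − 2n + 1 for every n ≥ 1, by induction.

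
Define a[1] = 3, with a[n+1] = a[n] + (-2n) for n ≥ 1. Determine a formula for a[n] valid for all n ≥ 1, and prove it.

Claim: a[n] = -n^2 + n + 3.

Base case: a[1] = 3, and -1^2 + 1 + 3 = 3.
Assume a[k] = -k^2 + k + 3.
Then a[k+1] = a[k] + (-2k) = (-k^2 + k + 3) + (-2k) = -k^2 − k + 3,
and -(k+1)^2 + (k+1) + 3 = -k^2 − k + 3.
This completes the inductive step, so a[n] = -n^2 + n + 3 for all n ≥ 1.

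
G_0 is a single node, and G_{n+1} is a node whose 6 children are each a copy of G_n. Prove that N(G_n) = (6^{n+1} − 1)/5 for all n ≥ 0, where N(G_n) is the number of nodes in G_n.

Base case: N(G_0) = 1, and (6^{0+1} − 1)/5 = 1.
Assume N(G_k) = (6^{k+1} − 1)/5.
Then N(G_{k+1}) = 1 + 6N(G_k) = 1 + 6·(6^{k+1} − 1)/5 = 1 + (6^{k+2} − 6)/5 = (5 + 6^{k+2} − 6)/5 = (6^{k+2} − 1)/5.
So the formula holds for k+1, and by induction N(G_n) = (6^{n+1} − 1)/5 for all n ≥ 0.

N(G_n) = (6^{n+1} − 1)/5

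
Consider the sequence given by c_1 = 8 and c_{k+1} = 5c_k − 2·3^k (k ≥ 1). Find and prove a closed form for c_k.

Claim: c_k = 5^k + 3^k.

Base case: c_1 = 8, and 5^1 + 3^1 = 5 + 3 = 8.
Assume c_j = 5^j + 3^j for some j ≥ 1.
Then c_{j+1} = 5c_j − 2·3^j = 5·(5^j + 3^j) − 2·3^j = 5^{j+1} + 5·3^j − 2·3^j = 5^{j+1} + 3·3^j = 5^{j+1} + 3^{j+1}.
This completes the inductive step, so c_k = 5^k + 3^k for all k ≥ 1.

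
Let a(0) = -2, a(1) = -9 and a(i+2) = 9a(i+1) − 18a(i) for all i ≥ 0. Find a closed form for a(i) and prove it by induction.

Claim: a(i) = -3^i − 6^i.

Base cases: a(0) = -2 and -3^0 − 6^0 = -2; a(1) = -9 and -3^1 − 6^1 = -9.
Assume a(j) = -3^j − 6^j for all 0 ≤ j ≤ k, where k ≥ 1.
Then a(k+1) = 9a(k) − 18a(k−1) = 9·(-3^k − 6^k) − 18·(-3^{k−1} − 6^{k−1}) = -(9·3 − 18)3^{k−1} − (9·6 − 18)6^{k−1} = -9·3^{k−1} − 36·6^{k−1} = -3^{k+1} − 6^{k+1}.
So the formula holds for k+1, and by strong induction a(i) = -3^i − 6^i for all i ≥ 0.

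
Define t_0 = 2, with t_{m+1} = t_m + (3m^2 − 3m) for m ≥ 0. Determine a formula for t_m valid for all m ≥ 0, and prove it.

Claim: t_m = m^3 − 3m^2 + 2m + 2.

Base case: t_0 = 2, and 0^3 − 3·0^2 + 2·0 + 2 = 2.
Assume t_k = k^3 − 3k^2 + 2k + 2.
Then t_{k+1} = t_k + (3k^2 − 3k) = (k^3 − 3k^2 + 2k + 2) + (3k^2 − 3k) = k^3 − k + 2,
and (k+1)^3 − 3·(k+1)^2 + 2·(k+1) + 2 = k^3 − k + 2.
Hence t_m = m^3 − 3m^2 + 2m + 2 for every m ≥ 0, by induction.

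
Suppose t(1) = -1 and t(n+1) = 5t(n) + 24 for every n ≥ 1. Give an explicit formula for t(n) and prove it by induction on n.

Claim: t(n) = 5^n − 6.

Base case: t(1) = -1, and 5^1 − 6 = 5 − 6 = -1.
Assume t(m) = 5^m − 6 for some m ≥ 1.
Then t(m+1) = 5t(m) + 24 = 5·(5^m − 6) + 24 = 5^{m+1} − 30 + 24 = 5^{m+1} − 6.
This completes the inductive step, so t(n) = 5^n − 6 for all n ≥ 1.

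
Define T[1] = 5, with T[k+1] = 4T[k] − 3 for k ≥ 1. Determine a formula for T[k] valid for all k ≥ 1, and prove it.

Claim: T[k] = 4^k + 1.

Base case: T[1] = 5, and 4^1 + 1 = 4 + 1 = 5.
Assume T[m] = 4^m + 1 for some m ≥ 1.
Then T[m+1] = 4T[m] − 3 = 4·(4^m + 1) − 3 = 4^{m+1} + 4 − 3 = 4^{m+1} + 1.
So the formula holds for m+1, and by induction T[k] = 4^k + 1 for all k ≥ 1.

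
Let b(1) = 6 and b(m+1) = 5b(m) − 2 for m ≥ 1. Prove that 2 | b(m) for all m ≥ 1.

Base case: b(1) = 6 = 2·3, so 2 | b(1).
Assume 2 | b(r), so b(r) = 2t for some integer t.
Then b(r+1) = 5b(r) − 2 = 5·(2t) − 2 = 2(5t − 1), so 2 | b(r+1).
Hence 2 | b(m) for every m ≥ 1, by induction.

2 | b(m)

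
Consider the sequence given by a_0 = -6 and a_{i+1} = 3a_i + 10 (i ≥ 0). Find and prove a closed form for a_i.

Claim: a_i = -3^i − 5.

Base case: a_0 = -6, and -3^0 − 5 = -1 − 5 = -6.
Assume a_j = -3^j − 5 for some j ≥ 0.
Then a_{j+1} = 3a_j + 10 = 3·(-3^j − 5) + 10 = -3^{j+1} − 15 + 10 = -3^{j+1} − 5.
Hence a_i = -3^i − 5 for every i ≥ 0, by induction.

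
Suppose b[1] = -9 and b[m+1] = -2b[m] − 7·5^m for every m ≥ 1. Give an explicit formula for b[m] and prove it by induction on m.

Claim: b[m] = 2·(-2)^m − 5^m.

Base case: b[1] = -9, and 2·(-2)^1 − 5^1 = -4 − 5 = -9.
Assume b[r] = 2·(-2)^r − 5^r for some r ≥ 1.
Then b[r+1] = -2b[r] − 7·5^r = -2·(2·(-2)^r − 5^r) − 7·5^r = 2·(-2)^{r+1} + 2·5^r − 7·5^r = 2·(-2)^{r+1} − 5·5^r = 2·(-2)^{r+1} − 5^{r+1}.
By induction, b[m] = 2·(-2)^m − 5^m for all m ≥ 1.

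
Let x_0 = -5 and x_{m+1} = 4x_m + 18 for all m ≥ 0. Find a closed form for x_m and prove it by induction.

Claim: x_m = 4^m − 6.

Base case: x_0 = -5, and 4^0 − 6 = 1 − 6 = -5.
Assume x_k = 4^k − 6 for some k ≥ 0.
Then x_{k+1} = 4x_k + 18 = 4·(4^k − 6) + 18 = 4^{k+1} − 24 + 18 = 4^{k+1} − 6.
By induction, x_m = 4^m − 6 for all m ≥ 0.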